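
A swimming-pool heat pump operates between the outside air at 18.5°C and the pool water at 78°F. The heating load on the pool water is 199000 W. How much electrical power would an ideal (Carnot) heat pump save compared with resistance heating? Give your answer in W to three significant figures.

194000 W

In absolute terms T_C = 291.65 K and T_H = 298.71 K, so ΔT = 7.056 K.
COP_Carnot = T_H/ΔT = 298.71/7.056 = 42.34.
Resistance heating needs Ẇ_res = Q̇_H = 199000 W; the reversible heat pump needs only Ẇ_hp = Q̇_H/COP = 4700 W.
Saving = 199000 − 4700 = 194300 W.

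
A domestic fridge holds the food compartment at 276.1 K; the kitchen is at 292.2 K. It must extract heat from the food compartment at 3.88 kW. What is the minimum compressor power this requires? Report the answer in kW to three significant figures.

0.226 kW

The reservoir spacing is ΔT = 292.2 − 276.1 = 16.10 K.
COP_Carnot = T_C/ΔT = 276.10/16.10 = 17.15.
Ẇ_min = Q̇/COP_Carnot = 3.880/17.15 = 0.2263 kW.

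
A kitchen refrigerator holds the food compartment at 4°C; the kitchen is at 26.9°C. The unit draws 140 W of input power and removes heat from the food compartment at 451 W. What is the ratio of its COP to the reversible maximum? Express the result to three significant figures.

COP_actual = Q̇_C/Ẇ = 451.0/140.0 = 3.221.
In absolute terms T_C = 277.15 K and T_H = 300.05 K, so ΔT = 22.90 K.
COP_Carnot = T_C/ΔT = 277.15/22.90 = 12.10.
η_II = COP_actual/COP_Carnot = 3.221/12.10 = 0.2662.

0.266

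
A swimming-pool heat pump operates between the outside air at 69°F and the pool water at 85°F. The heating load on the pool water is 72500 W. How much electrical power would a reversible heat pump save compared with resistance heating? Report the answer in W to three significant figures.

70400 W

In absolute terms T_C = 293.71 K and T_H = 302.59 K, so ΔT = 8.889 K.
COP_Carnot = T_H/ΔT = 302.59/8.889 = 34.04.
Resistance heating needs Ẇ_res = Q̇_H = 72500 W; the reversible heat pump needs only Ẇ_hp = Q̇_H/COP = 2130 W.
Saving = 72500 − 2130 = 70370 W.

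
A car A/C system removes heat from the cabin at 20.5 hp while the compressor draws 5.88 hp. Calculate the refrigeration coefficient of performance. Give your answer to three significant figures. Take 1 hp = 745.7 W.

3.49

The first law gives Q̇_H = Q̇_C + Ẇ, so the three rates are Q̇_C = 20.50, Q̇_H = 26.38, Ẇ = 5.880 hp.
COP_R = Q̇_C/Ẇ = 20.50/5.880 = 3.486.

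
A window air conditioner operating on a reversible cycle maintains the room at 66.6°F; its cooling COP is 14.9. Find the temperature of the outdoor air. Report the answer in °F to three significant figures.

102 °F

COP_R = T_C/(T_H − T_C) gives T_H − T_C = T_C/COP.
With T_C = 292.37 K, T_H = 292.37 × (1 + 1/14.9) = 311.99 K.
Converting, 311.99 K = 101.92°F.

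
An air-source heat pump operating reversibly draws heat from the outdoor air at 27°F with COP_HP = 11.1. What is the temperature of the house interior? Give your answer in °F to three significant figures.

COP_HP = T_H/(T_H − T_C) rearranges to T_H = COP·T_C/(COP − 1).
With T_C = 270.37 K, T_H = 11.1 × 270.37/10.10 = 297.14 K.
Converting, 297.14 K = 75.19°F.

75.2 °F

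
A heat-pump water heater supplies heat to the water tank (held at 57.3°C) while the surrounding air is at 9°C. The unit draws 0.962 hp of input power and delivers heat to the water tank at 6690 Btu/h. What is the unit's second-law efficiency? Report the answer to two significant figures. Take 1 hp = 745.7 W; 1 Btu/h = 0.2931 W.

Converting, Q̇_H = 6690 Btu/h = 2.630 hp, so COP_actual = Q̇_H/Ẇ = 2.630/0.9620 = 2.733.
In absolute terms T_C = 282.15 K and T_H = 330.45 K, so ΔT = 48.30 K.
COP_Carnot = T_H/ΔT = 330.45/48.30 = 6.842.
η_II = COP_actual/COP_Carnot = 2.733/6.842 = 0.3995.

0.40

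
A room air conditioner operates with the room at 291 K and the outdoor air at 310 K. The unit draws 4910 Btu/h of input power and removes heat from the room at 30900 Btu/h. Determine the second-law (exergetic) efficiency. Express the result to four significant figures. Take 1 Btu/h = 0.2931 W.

COP_actual = Q̇_C/Ẇ = 30900/4910 = 6.293.
The reservoir spacing is ΔT = 310 − 291 = 19.00 K.
COP_Carnot = T_C/ΔT = 291.00/19.00 = 15.32.
η_II = COP_actual/COP_Carnot = 6.293/15.32 = 0.4109.

0.4109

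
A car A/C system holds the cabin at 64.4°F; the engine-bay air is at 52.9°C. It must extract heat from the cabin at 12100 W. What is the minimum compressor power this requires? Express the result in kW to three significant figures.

In absolute terms T_C = 291.15 K and T_H = 326.05 K, so ΔT = 34.90 K.
COP_Carnot = T_C/ΔT = 291.15/34.90 = 8.342.
Ẇ_min = Q̇/COP_Carnot = 12100/8.342 = 1450 W = 1.450 kW.

1.45 kW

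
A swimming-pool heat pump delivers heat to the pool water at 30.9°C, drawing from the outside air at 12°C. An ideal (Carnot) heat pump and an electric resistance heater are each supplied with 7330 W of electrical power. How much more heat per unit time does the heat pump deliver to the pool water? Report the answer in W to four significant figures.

In absolute terms T_C = 285.15 K and T_H = 304.05 K, so ΔT = 18.90 K.
COP_Carnot = T_H/ΔT = 304.05/18.90 = 16.09.
The heat pump delivers Q̇_H = COP × Ẇ = 117900 W; the resistance heater delivers Ẇ = 7330 W.
Extra = (COP − 1)·Ẇ = 110600 W.

110600 W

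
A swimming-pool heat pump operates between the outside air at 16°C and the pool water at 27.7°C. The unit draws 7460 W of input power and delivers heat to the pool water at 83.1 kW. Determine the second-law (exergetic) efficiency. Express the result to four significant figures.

Converting, Q̇_H = 83.10 kW = 83100 W, so COP_actual = Q̇_H/Ẇ = 83100/7460 = 11.14.
In absolute terms T_C = 289.15 K and T_H = 300.85 K, so ΔT = 11.70 K.
COP_Carnot = T_H/ΔT = 300.85/11.70 = 25.71.
η_II = COP_actual/COP_Carnot = 11.14/25.71 = 0.4332.

0.4332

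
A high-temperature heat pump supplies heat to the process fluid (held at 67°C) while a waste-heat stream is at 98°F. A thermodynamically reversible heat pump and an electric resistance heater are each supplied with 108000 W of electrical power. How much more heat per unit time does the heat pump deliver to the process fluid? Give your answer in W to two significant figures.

1100000 W

In absolute terms T_C = 309.82 K and T_H = 340.15 K, so ΔT = 30.33 K.
COP_Carnot = T_H/ΔT = 340.15/30.33 = 11.21.
The heat pump delivers Q̇_H = COP × Ẇ = 1211000 W; the resistance heater delivers Ẇ = 108000 W.
Extra = (COP − 1)·Ẇ = 1103000 W.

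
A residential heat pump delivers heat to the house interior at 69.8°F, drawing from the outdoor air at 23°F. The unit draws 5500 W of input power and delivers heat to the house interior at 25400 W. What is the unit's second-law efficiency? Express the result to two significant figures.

0.41

COP_actual = Q̇_H/Ẇ = 25400/5500 = 4.618.
In absolute terms T_C = 268.15 K and T_H = 294.15 K, so ΔT = 26.00 K.
COP_Carnot = T_H/ΔT = 294.15/26.00 = 11.31.
η_II = COP_actual/COP_Carnot = 4.618/11.31 = 0.4082.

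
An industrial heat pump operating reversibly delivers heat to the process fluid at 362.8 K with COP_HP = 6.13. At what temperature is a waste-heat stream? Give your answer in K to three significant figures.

COP_HP = T_H/(T_H − T_C) gives T_H − T_C = T_H/COP.
With T_H = 362.80 K, T_C = 362.80 × (1 − 1/6.13) = 303.62 K.

304 K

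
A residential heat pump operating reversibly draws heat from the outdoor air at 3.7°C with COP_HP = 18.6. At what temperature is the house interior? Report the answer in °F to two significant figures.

COP_HP = T_H/(T_H − T_C) rearranges to T_H = COP·T_C/(COP − 1).
With T_C = 276.85 K, T_H = 18.6 × 276.85/17.60 = 292.58 K.
Converting, 292.58 K = 66.97°F.

67 °F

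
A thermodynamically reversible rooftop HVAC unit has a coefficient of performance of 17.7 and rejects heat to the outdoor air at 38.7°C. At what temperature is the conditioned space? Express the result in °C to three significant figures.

For a Carnot refrigerator COP_R = T_C/(T_H − T_C), so T_C = COP·T_H/(1 + COP).
With T_H = 311.85 K, T_C = 17.7 × 311.85/18.70 = 295.17 K.
Converting, 295.17 K = 22.02°C.

22.0 °C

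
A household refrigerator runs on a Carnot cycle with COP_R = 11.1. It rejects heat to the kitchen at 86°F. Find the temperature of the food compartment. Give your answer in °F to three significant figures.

For a Carnot refrigerator COP_R = T_C/(T_H − T_C), so T_C = COP·T_H/(1 + COP).
With T_H = 303.15 K, T_C = 11.1 × 303.15/12.10 = 278.10 K.
Converting, 278.10 K = 40.90°F.

40.9 °F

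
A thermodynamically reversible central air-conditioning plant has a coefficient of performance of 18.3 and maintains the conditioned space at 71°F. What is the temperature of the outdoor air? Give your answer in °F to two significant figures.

100 °F

COP_R = T_C/(T_H − T_C) gives T_H − T_C = T_C/COP.
With T_C = 294.82 K, T_H = 294.82 × (1 + 1/18.3) = 310.93 K.
Converting, 310.93 K = 100.00°F.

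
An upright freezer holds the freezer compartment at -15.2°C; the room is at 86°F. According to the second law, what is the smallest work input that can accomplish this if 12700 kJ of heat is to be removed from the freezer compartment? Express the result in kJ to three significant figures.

2230 kJ

In absolute terms T_C = 257.95 K and T_H = 303.15 K, so ΔT = 45.20 K.
The reversible limit is COP_R = T_C/ΔT = 5.707, so W_min = Q_C/COP = Q_C·ΔT/T_C.
W_min = 12700 × 45.20/257.95 = 2225 kJ.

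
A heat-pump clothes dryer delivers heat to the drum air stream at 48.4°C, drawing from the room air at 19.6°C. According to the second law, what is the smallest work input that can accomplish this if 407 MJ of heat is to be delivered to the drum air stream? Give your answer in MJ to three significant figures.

In absolute terms T_C = 292.75 K and T_H = 321.55 K, so ΔT = 28.80 K.
The reversible limit is COP_HP = T_H/ΔT = 11.16, so W_min = Q_H/COP = Q_H·ΔT/T_H.
W_min = 407.0 × 28.80/321.55 = 36.45 MJ.

36.5 MJ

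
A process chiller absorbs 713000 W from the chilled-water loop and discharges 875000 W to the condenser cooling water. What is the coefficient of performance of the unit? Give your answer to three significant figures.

The first law gives Q̇_H = Q̇_C + Ẇ, so the three rates are Q̇_C = 713000, Q̇_H = 875000, Ẇ = 162000 W.
COP_R = Q̇_C/Ẇ = 713000/162000 = 4.401.

4.40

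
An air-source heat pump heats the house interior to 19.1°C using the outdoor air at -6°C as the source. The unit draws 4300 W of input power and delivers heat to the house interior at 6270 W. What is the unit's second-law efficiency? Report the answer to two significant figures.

COP_actual = Q̇_H/Ẇ = 6270/4300 = 1.458.
In absolute terms T_C = 267.15 K and T_H = 292.25 K, so ΔT = 25.10 K.
COP_Carnot = T_H/ΔT = 292.25/25.10 = 11.64.
η_II = COP_actual/COP_Carnot = 1.458/11.64 = 0.1252.

0.13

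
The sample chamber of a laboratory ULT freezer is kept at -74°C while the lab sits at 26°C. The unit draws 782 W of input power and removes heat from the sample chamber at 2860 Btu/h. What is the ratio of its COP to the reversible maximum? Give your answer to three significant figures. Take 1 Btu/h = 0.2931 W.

0.538

Converting, Q̇_C = 2860 Btu/h = 838.3 W, so COP_actual = Q̇_C/Ẇ = 838.3/782.0 = 1.072.
In absolute terms T_C = 199.15 K and T_H = 299.15 K, so ΔT = 100.0 K.
COP_Carnot = T_C/ΔT = 199.15/100.0 = 1.992.
η_II = COP_actual/COP_Carnot = 1.072/1.992 = 0.5383.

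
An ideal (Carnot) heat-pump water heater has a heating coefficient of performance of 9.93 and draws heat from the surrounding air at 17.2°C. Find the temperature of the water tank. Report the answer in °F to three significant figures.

COP_HP = T_H/(T_H − T_C) rearranges to T_H = COP·T_C/(COP − 1).
With T_C = 290.35 K, T_H = 9.93 × 290.35/8.930 = 322.86 K.
Converting, 322.86 K = 121.49°F.

121 °F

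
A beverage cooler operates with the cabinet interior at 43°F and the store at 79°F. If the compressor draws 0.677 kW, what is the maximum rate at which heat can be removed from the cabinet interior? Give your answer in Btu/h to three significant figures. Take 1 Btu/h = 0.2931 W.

32300 Btu/h

In absolute terms T_C = 279.26 K and T_H = 299.26 K, so ΔT = 20.00 K.
COP_Carnot = T_C/ΔT = 279.26/20.00 = 13.96.
Q̇_max = COP_Carnot × Ẇ = 13.96 × 0.6770 kW = 9.453 kW = 32250 Btu/h.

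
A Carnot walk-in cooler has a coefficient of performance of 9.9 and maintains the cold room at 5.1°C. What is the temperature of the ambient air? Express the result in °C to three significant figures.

COP_R = T_C/(T_H − T_C) gives T_H − T_C = T_C/COP.
With T_C = 278.25 K, T_H = 278.25 × (1 + 1/9.9) = 306.36 K.
Converting, 306.36 K = 33.21°C.

33.2 °C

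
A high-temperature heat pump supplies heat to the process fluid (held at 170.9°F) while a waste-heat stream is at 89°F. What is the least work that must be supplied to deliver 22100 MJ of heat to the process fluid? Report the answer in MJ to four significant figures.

2870 MJ

In absolute terms T_C = 304.82 K and T_H = 350.32 K, so ΔT = 45.50 K.
The reversible limit is COP_HP = T_H/ΔT = 7.699, so W_min = Q_H/COP = Q_H·ΔT/T_H.
W_min = 22100 × 45.50/350.32 = 2870 MJ.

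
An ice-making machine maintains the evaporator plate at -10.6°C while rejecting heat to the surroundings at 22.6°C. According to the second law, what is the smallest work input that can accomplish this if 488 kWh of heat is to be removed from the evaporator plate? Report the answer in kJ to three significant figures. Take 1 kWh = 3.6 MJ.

222000 kJ

In absolute terms T_C = 262.55 K and T_H = 295.75 K, so ΔT = 33.20 K.
The reversible limit is COP_R = T_C/ΔT = 7.908, so W_min = Q_C/COP = Q_C·ΔT/T_C.
W_min = 488.0 × 33.20/262.55 = 61.71 kWh = 222200 kJ.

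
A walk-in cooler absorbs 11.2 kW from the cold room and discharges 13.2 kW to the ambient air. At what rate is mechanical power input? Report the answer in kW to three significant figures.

For a cyclic device the first law requires Q̇_H = Q̇_C + Ẇ.
Ẇ = Q̇_H − Q̇_C = 2.000 kW.

2.00 kW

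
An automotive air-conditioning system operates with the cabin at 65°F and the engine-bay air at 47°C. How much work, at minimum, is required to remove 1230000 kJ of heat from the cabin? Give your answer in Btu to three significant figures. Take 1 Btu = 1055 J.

115000 Btu

In absolute terms T_C = 291.48 K and T_H = 320.15 K, so ΔT = 28.67 K.
The reversible limit is COP_R = T_C/ΔT = 10.17, so W_min = Q_C/COP = Q_C·ΔT/T_C.
W_min = 1230000 × 28.67/291.48 = 121000 kJ = 114700 Btu.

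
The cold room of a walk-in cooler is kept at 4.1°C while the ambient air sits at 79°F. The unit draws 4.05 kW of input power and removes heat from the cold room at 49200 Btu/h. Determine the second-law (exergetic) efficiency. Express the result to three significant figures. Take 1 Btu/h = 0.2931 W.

0.283

Converting, Q̇_C = 49200 Btu/h = 14.42 kW, so COP_actual = Q̇_C/Ẇ = 14.42/4.050 = 3.561.
In absolute terms T_C = 277.25 K and T_H = 299.26 K, so ΔT = 22.01 K.
COP_Carnot = T_C/ΔT = 277.25/22.01 = 12.60.
η_II = COP_actual/COP_Carnot = 3.561/12.60 = 0.2827.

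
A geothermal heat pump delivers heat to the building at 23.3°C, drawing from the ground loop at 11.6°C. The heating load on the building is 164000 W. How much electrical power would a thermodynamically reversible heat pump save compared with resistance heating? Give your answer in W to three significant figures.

158000 W

In absolute terms T_C = 284.75 K and T_H = 296.45 K, so ΔT = 11.70 K.
COP_Carnot = T_H/ΔT = 296.45/11.70 = 25.34.
Resistance heating needs Ẇ_res = Q̇_H = 164000 W; the reversible heat pump needs only Ẇ_hp = Q̇_H/COP = 6473 W.
Saving = 164000 − 6473 = 157500 W.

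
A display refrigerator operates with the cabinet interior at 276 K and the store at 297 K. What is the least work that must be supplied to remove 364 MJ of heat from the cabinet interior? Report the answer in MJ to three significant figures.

The reservoir spacing is ΔT = 297 − 276 = 21.00 K.
The reversible limit is COP_R = T_C/ΔT = 13.14, so W_min = Q_C/COP = Q_C·ΔT/T_C.
W_min = 364.0 × 21.00/276.00 = 27.70 MJ.

27.7 MJ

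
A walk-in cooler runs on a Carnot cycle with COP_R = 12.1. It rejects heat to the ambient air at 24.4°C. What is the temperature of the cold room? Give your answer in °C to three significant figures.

1.69 °C

For a Carnot refrigerator COP_R = T_C/(T_H − T_C), so T_C = COP·T_H/(1 + COP).
With T_H = 297.55 K, T_C = 12.1 × 297.55/13.10 = 274.84 K.
Converting, 274.84 K = 1.69°C.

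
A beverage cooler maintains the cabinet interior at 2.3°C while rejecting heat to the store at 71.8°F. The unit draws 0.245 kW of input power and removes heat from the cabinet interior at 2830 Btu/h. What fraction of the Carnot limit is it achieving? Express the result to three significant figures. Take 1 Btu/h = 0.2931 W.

Converting, Q̇_C = 2830 Btu/h = 0.8295 kW, so COP_actual = Q̇_C/Ẇ = 0.8295/0.2450 = 3.386.
In absolute terms T_C = 275.45 K and T_H = 295.26 K, so ΔT = 19.81 K.
COP_Carnot = T_C/ΔT = 275.45/19.81 = 13.90.
η_II = COP_actual/COP_Carnot = 3.386/13.90 = 0.2435.

0.244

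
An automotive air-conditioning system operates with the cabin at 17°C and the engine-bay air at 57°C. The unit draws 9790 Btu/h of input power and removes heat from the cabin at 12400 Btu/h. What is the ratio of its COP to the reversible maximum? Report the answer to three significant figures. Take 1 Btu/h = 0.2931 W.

0.175

COP_actual = Q̇_C/Ẇ = 12400/9790 = 1.267.
In absolute terms T_C = 290.15 K and T_H = 330.15 K, so ΔT = 40.00 K.
COP_Carnot = T_C/ΔT = 290.15/40.00 = 7.254.
η_II = COP_actual/COP_Carnot = 1.267/7.254 = 0.1746.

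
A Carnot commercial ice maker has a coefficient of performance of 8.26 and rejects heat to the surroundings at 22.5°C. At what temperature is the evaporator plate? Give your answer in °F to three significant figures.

15.0 °F

For a Carnot refrigerator COP_R = T_C/(T_H − T_C), so T_C = COP·T_H/(1 + COP).
With T_H = 295.65 K, T_C = 8.26 × 295.65/9.260 = 263.72 K.
Converting, 263.72 K = 15.03°F.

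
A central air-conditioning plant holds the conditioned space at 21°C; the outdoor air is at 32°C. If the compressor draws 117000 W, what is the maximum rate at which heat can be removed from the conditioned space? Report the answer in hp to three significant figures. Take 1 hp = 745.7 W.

In absolute terms T_C = 294.15 K and T_H = 305.15 K, so ΔT = 11.00 K.
COP_Carnot = T_C/ΔT = 294.15/11.00 = 26.74.
Q̇_max = COP_Carnot × Ẇ = 26.74 × 117000 W = 3129000 W = 4196 hp.

4200 hp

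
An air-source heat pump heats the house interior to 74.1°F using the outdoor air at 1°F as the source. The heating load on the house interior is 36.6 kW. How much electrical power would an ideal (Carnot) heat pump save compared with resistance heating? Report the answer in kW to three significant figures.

31.6 kW

In absolute terms T_C = 255.93 K and T_H = 296.54 K, so ΔT = 40.61 K.
COP_Carnot = T_H/ΔT = 296.54/40.61 = 7.302.
Resistance heating needs Ẇ_res = Q̇_H = 36.60 kW; the reversible heat pump needs only Ẇ_hp = Q̇_H/COP = 5.012 kW.
Saving = 36.60 − 5.012 = 31.59 kW.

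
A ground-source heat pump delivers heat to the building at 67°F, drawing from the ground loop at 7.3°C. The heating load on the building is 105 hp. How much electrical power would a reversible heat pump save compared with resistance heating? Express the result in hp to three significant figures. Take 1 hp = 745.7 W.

101 hp

In absolute terms T_C = 280.45 K and T_H = 292.59 K, so ΔT = 12.14 K.
COP_Carnot = T_H/ΔT = 292.59/12.14 = 24.09.
Resistance heating needs Ẇ_res = Q̇_H = 105.0 hp; the reversible heat pump needs only Ẇ_hp = Q̇_H/COP = 4.358 hp.
Saving = 105.0 − 4.358 = 100.6 hp.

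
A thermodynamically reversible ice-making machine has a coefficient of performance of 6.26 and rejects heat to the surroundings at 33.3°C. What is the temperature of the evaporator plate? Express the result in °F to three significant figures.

For a Carnot refrigerator COP_R = T_C/(T_H − T_C), so T_C = COP·T_H/(1 + COP).
With T_H = 306.45 K, T_C = 6.26 × 306.45/7.260 = 264.24 K.
Converting, 264.24 K = 15.96°F.

16.0 °F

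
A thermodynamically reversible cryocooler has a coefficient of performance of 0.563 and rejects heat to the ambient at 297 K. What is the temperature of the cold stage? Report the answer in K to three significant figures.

For a Carnot refrigerator COP_R = T_C/(T_H − T_C), so T_C = COP·T_H/(1 + COP).
With T_H = 297.00 K, T_C = 0.563 × 297.00/1.563 = 106.98 K.

107 K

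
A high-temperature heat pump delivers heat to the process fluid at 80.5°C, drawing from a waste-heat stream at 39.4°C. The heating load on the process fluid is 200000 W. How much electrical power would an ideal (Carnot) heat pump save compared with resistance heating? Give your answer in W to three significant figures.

177000 W

In absolute terms T_C = 312.55 K and T_H = 353.65 K, so ΔT = 41.10 K.
COP_Carnot = T_H/ΔT = 353.65/41.10 = 8.605.
Resistance heating needs Ẇ_res = Q̇_H = 200000 W; the reversible heat pump needs only Ẇ_hp = Q̇_H/COP = 23240 W.
Saving = 200000 − 23240 = 176800 W.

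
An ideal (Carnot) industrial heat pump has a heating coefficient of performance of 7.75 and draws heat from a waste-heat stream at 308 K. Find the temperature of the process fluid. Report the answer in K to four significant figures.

COP_HP = T_H/(T_H − T_C) rearranges to T_H = COP·T_C/(COP − 1).
With T_C = 308.00 K, T_H = 7.75 × 308.00/6.750 = 353.63 K.

353.6 K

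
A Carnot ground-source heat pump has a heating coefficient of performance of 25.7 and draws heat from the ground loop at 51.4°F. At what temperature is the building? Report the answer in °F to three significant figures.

COP_HP = T_H/(T_H − T_C) rearranges to T_H = COP·T_C/(COP − 1).
With T_C = 283.93 K, T_H = 25.7 × 283.93/24.70 = 295.42 K.
Converting, 295.42 K = 72.09°F.

72.1 °F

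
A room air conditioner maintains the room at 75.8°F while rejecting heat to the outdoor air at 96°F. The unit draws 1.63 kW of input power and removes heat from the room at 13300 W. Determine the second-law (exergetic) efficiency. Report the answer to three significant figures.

0.308

Converting, Q̇_C = 13300 W = 13.30 kW, so COP_actual = Q̇_C/Ẇ = 13.30/1.630 = 8.160.
In absolute terms T_C = 297.48 K and T_H = 308.71 K, so ΔT = 11.22 K.
COP_Carnot = T_C/ΔT = 297.48/11.22 = 26.51.
η_II = COP_actual/COP_Carnot = 8.160/26.51 = 0.3078.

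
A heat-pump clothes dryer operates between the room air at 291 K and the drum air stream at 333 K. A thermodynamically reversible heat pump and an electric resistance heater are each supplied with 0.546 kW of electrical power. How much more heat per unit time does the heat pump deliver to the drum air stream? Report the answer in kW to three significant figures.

The reservoir spacing is ΔT = 333 − 291 = 42.00 K.
COP_Carnot = T_H/ΔT = 333.00/42.00 = 7.929.
The heat pump delivers Q̇_H = COP × Ẇ = 4.329 kW; the resistance heater delivers Ẇ = 0.5460 kW.
Extra = (COP − 1)·Ẇ = 3.783 kW.

3.78 kW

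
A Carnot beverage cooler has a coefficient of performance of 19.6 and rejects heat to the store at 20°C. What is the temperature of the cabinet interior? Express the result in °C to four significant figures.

5.769 °C

For a Carnot refrigerator COP_R = T_C/(T_H − T_C), so T_C = COP·T_H/(1 + COP).
With T_H = 293.15 K, T_C = 19.6 × 293.15/20.60 = 278.92 K.
Converting, 278.92 K = 5.77°C.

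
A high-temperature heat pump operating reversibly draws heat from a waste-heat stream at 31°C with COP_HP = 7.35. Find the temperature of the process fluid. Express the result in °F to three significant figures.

174 °F

COP_HP = T_H/(T_H − T_C) rearranges to T_H = COP·T_C/(COP − 1).
With T_C = 304.15 K, T_H = 7.35 × 304.15/6.350 = 352.05 K.
Converting, 352.05 K = 174.02°F.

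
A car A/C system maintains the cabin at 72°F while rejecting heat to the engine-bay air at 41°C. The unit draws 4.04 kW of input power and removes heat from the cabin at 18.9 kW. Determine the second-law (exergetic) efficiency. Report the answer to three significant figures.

COP_actual = Q̇_C/Ẇ = 18.90/4.040 = 4.678.
In absolute terms T_C = 295.37 K and T_H = 314.15 K, so ΔT = 18.78 K.
COP_Carnot = T_C/ΔT = 295.37/18.78 = 15.73.
η_II = COP_actual/COP_Carnot = 4.678/15.73 = 0.2974.

0.297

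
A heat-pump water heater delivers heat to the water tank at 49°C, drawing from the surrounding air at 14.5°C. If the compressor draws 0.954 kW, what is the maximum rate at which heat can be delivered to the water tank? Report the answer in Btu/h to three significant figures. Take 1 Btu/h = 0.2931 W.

In absolute terms T_C = 287.65 K and T_H = 322.15 K, so ΔT = 34.50 K.
COP_Carnot = T_H/ΔT = 322.15/34.50 = 9.338.
Q̇_max = COP_Carnot × Ẇ = 9.338 × 0.9540 kW = 8.908 kW = 30390 Btu/h.

30400 Btu/h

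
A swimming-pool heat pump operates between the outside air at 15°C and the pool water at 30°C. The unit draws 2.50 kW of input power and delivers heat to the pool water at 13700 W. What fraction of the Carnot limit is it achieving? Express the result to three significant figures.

Converting, Q̇_H = 13700 W = 13.70 kW, so COP_actual = Q̇_H/Ẇ = 13.70/2.500 = 5.480.
In absolute terms T_C = 288.15 K and T_H = 303.15 K, so ΔT = 15.00 K.
COP_Carnot = T_H/ΔT = 303.15/15.00 = 20.21.
η_II = COP_actual/COP_Carnot = 5.480/20.21 = 0.2712.

0.271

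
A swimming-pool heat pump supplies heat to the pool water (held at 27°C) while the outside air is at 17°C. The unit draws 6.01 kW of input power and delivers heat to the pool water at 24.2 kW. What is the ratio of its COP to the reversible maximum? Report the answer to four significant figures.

0.1342

COP_actual = Q̇_H/Ẇ = 24.20/6.010 = 4.027.
In absolute terms T_C = 290.15 K and T_H = 300.15 K, so ΔT = 10.00 K.
COP_Carnot = T_H/ΔT = 300.15/10.00 = 30.02.
η_II = COP_actual/COP_Carnot = 4.027/30.02 = 0.1342.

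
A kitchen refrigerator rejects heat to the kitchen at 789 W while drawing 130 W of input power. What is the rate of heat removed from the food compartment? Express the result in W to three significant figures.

659 W

For a cyclic device the first law requires Q̇_H = Q̇_C + Ẇ.
Q̇_C = Q̇_H − Ẇ = 659.0 W.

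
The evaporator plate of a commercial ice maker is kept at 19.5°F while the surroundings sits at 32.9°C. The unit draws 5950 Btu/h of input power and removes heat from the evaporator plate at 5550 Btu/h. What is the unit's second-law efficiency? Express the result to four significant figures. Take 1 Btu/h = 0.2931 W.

0.1396

COP_actual = Q̇_C/Ẇ = 5550/5950 = 0.9328.
In absolute terms T_C = 266.21 K and T_H = 306.05 K, so ΔT = 39.84 K.
COP_Carnot = T_C/ΔT = 266.21/39.84 = 6.681.
η_II = COP_actual/COP_Carnot = 0.9328/6.681 = 0.1396.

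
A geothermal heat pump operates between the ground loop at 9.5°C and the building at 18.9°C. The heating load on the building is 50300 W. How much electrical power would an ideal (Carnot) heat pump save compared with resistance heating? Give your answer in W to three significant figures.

In absolute terms T_C = 282.65 K and T_H = 292.05 K, so ΔT = 9.400 K.
COP_Carnot = T_H/ΔT = 292.05/9.400 = 31.07.
Resistance heating needs Ẇ_res = Q̇_H = 50300 W; the reversible heat pump needs only Ẇ_hp = Q̇_H/COP = 1619 W.
Saving = 50300 − 1619 = 48680 W.

48700 W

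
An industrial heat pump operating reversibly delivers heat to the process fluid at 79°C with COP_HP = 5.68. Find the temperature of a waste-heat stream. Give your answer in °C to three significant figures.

COP_HP = T_H/(T_H − T_C) gives T_H − T_C = T_H/COP.
With T_H = 352.15 K, T_C = 352.15 × (1 − 1/5.68) = 290.15 K.
Converting, 290.15 K = 17.00°C.

17.0 °C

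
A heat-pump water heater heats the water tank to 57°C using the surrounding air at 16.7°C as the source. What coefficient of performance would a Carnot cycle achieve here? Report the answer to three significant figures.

8.19

In absolute terms T_C = 289.85 K and T_H = 330.15 K, so ΔT = 40.30 K.
For a reversible cycle, COP_Carnot = T_H/ΔT = 330.15/40.30 = 8.192.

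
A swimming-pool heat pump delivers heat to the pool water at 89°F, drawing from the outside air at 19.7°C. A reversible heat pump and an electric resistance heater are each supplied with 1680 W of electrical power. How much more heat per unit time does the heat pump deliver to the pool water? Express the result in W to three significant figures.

In absolute terms T_C = 292.85 K and T_H = 304.82 K, so ΔT = 11.97 K.
COP_Carnot = T_H/ΔT = 304.82/11.97 = 25.47.
The heat pump delivers Q̇_H = COP × Ẇ = 42790 W; the resistance heater delivers Ẇ = 1680 W.
Extra = (COP − 1)·Ẇ = 41110 W.

41100 W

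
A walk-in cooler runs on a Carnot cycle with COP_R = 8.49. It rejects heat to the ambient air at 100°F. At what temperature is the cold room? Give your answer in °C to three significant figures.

For a Carnot refrigerator COP_R = T_C/(T_H − T_C), so T_C = COP·T_H/(1 + COP).
With T_H = 310.93 K, T_C = 8.49 × 310.93/9.490 = 278.16 K.
Converting, 278.16 K = 5.01°C.

5.01 °C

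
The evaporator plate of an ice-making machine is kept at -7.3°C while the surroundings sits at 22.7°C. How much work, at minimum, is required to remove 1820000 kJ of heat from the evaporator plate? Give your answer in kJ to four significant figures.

In absolute terms T_C = 265.85 K and T_H = 295.85 K, so ΔT = 30.00 K.
The reversible limit is COP_R = T_C/ΔT = 8.862, so W_min = Q_C/COP = Q_C·ΔT/T_C.
W_min = 1820000 × 30.00/265.85 = 205400 kJ.

205400 kJ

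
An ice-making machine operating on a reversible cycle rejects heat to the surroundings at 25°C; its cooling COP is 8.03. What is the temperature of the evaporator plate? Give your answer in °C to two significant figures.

For a Carnot refrigerator COP_R = T_C/(T_H − T_C), so T_C = COP·T_H/(1 + COP).
With T_H = 298.15 K, T_C = 8.03 × 298.15/9.030 = 265.13 K.
Converting, 265.13 K = -8.02°C.

-8.0 °C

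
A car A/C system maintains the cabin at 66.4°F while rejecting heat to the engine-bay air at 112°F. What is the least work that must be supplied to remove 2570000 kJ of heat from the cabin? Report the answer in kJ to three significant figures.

223000 kJ

In absolute terms T_C = 292.26 K and T_H = 317.59 K, so ΔT = 25.33 K.
The reversible limit is COP_R = T_C/ΔT = 11.54, so W_min = Q_C/COP = Q_C·ΔT/T_C.
W_min = 2570000 × 25.33/292.26 = 222800 kJ.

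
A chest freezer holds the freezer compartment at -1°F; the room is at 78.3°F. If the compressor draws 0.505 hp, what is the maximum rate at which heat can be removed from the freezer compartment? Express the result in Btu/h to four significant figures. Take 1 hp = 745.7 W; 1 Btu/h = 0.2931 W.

7431 Btu/h

In absolute terms T_C = 254.82 K and T_H = 298.87 K, so ΔT = 44.06 K.
COP_Carnot = T_C/ΔT = 254.82/44.06 = 5.784.
Q̇_max = COP_Carnot × Ẇ = 5.784 × 0.5050 hp = 2.921 hp = 7431 Btu/h.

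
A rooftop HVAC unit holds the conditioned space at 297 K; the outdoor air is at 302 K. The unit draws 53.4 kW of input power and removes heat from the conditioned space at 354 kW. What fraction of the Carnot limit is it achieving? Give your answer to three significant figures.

COP_actual = Q̇_C/Ẇ = 354.0/53.40 = 6.629.
The reservoir spacing is ΔT = 302 − 297 = 5.000 K.
COP_Carnot = T_C/ΔT = 297.00/5.000 = 59.40.
η_II = COP_actual/COP_Carnot = 6.629/59.40 = 0.1116.

0.112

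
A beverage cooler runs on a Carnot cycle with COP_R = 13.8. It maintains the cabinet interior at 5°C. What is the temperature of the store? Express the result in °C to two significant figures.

25 °C

COP_R = T_C/(T_H − T_C) gives T_H − T_C = T_C/COP.
With T_C = 278.15 K, T_H = 278.15 × (1 + 1/13.8) = 298.31 K.
Converting, 298.31 K = 25.16°C.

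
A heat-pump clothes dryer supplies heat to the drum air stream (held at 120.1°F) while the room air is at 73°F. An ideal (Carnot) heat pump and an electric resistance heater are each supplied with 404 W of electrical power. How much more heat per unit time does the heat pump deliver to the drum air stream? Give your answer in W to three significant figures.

4570 W

In absolute terms T_C = 295.93 K and T_H = 322.09 K, so ΔT = 26.17 K.
COP_Carnot = T_H/ΔT = 322.09/26.17 = 12.31.
The heat pump delivers Q̇_H = COP × Ẇ = 4973 W; the resistance heater delivers Ẇ = 404.0 W.
Extra = (COP − 1)·Ẇ = 4569 W.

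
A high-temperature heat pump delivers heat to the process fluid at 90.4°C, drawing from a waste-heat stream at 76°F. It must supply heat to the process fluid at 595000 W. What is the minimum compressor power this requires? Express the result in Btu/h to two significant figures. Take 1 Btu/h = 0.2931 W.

370000 Btu/h

In absolute terms T_C = 297.59 K and T_H = 363.55 K, so ΔT = 65.96 K.
COP_Carnot = T_H/ΔT = 363.55/65.96 = 5.512.
Ẇ_min = Q̇/COP_Carnot = 595000/5.512 = 107900 W = 368300 Btu/h.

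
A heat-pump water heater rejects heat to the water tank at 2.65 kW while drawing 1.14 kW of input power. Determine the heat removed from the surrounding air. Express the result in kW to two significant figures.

1.5 kW

For a cyclic device the first law requires Q̇_H = Q̇_C + Ẇ.
Q̇_C = Q̇_H − Ẇ = 1.510 kW.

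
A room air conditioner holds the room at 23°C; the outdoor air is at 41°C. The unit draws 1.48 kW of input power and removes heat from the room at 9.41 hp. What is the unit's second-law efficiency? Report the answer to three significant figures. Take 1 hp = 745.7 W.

Converting, Q̇_C = 9.410 hp = 7.017 kW, so COP_actual = Q̇_C/Ẇ = 7.017/1.480 = 4.741.
In absolute terms T_C = 296.15 K and T_H = 314.15 K, so ΔT = 18.00 K.
COP_Carnot = T_C/ΔT = 296.15/18.00 = 16.45.
η_II = COP_actual/COP_Carnot = 4.741/16.45 = 0.2882.

0.288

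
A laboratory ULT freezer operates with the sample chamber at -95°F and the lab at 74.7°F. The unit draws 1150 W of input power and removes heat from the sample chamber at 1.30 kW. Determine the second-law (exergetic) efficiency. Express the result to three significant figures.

Converting, Q̇_C = 1.300 kW = 1300 W, so COP_actual = Q̇_C/Ẇ = 1300/1150 = 1.130.
In absolute terms T_C = 202.59 K and T_H = 296.87 K, so ΔT = 94.28 K.
COP_Carnot = T_C/ΔT = 202.59/94.28 = 2.149.
η_II = COP_actual/COP_Carnot = 1.130/2.149 = 0.5261.

0.526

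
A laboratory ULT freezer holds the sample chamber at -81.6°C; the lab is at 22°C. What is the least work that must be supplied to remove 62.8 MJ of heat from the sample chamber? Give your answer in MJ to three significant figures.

34.0 MJ

In absolute terms T_C = 191.55 K and T_H = 295.15 K, so ΔT = 103.6 K.
The reversible limit is COP_R = T_C/ΔT = 1.849, so W_min = Q_C/COP = Q_C·ΔT/T_C.
W_min = 62.80 × 103.6/191.55 = 33.97 MJ.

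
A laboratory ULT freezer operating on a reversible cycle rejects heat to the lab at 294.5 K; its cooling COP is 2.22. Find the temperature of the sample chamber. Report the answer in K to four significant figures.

203.0 K

For a Carnot refrigerator COP_R = T_C/(T_H − T_C), so T_C = COP·T_H/(1 + COP).
With T_H = 294.50 K, T_C = 2.22 × 294.50/3.220 = 203.04 K.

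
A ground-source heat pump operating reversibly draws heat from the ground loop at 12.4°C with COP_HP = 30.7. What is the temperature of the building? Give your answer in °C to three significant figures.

COP_HP = T_H/(T_H − T_C) rearranges to T_H = COP·T_C/(COP − 1).
With T_C = 285.55 K, T_H = 30.7 × 285.55/29.70 = 295.16 K.
Converting, 295.16 K = 22.01°C.

22.0 °C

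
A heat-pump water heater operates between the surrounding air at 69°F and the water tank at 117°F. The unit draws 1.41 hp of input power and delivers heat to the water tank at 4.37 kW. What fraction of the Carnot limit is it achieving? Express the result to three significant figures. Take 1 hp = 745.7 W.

0.346

Converting, Q̇_H = 4.370 kW = 5.860 hp, so COP_actual = Q̇_H/Ẇ = 5.860/1.410 = 4.156.
In absolute terms T_C = 293.71 K and T_H = 320.37 K, so ΔT = 26.67 K.
COP_Carnot = T_H/ΔT = 320.37/26.67 = 12.01.
η_II = COP_actual/COP_Carnot = 4.156/12.01 = 0.3459.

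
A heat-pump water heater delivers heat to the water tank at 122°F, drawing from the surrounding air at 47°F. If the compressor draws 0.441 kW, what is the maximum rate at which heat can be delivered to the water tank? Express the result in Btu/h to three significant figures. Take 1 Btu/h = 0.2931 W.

In absolute terms T_C = 281.48 K and T_H = 323.15 K, so ΔT = 41.67 K.
COP_Carnot = T_H/ΔT = 323.15/41.67 = 7.756.
Q̇_max = COP_Carnot × Ẇ = 7.756 × 0.4410 kW = 3.420 kW = 11670 Btu/h.

11700 Btu/h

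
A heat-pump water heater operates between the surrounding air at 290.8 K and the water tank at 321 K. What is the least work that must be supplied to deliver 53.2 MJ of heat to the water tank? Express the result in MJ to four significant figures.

5.005 MJ

The reservoir spacing is ΔT = 321 − 290.8 = 30.20 K.
The reversible limit is COP_HP = T_H/ΔT = 10.63, so W_min = Q_H/COP = Q_H·ΔT/T_H.
W_min = 53.20 × 30.20/321.00 = 5.005 MJ.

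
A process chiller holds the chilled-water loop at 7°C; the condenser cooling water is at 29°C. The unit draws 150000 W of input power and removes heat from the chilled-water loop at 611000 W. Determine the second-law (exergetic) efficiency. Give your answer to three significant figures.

COP_actual = Q̇_C/Ẇ = 611000/150000 = 4.073.
In absolute terms T_C = 280.15 K and T_H = 302.15 K, so ΔT = 22.00 K.
COP_Carnot = T_C/ΔT = 280.15/22.00 = 12.73.
η_II = COP_actual/COP_Carnot = 4.073/12.73 = 0.3199.

0.320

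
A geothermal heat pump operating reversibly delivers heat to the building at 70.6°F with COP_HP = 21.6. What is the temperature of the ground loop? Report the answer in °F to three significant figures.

COP_HP = T_H/(T_H − T_C) gives T_H − T_C = T_H/COP.
With T_H = 294.59 K, T_C = 294.59 × (1 − 1/21.6) = 280.96 K.
Converting, 280.96 K = 46.05°F.

46.1 °F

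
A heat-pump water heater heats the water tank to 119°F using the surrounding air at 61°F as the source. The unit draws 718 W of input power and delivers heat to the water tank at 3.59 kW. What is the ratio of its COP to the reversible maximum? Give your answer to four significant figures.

0.5011

Converting, Q̇_H = 3.590 kW = 3590 W, so COP_actual = Q̇_H/Ẇ = 3590/718.0 = 5.000.
In absolute terms T_C = 289.26 K and T_H = 321.48 K, so ΔT = 32.22 K.
COP_Carnot = T_H/ΔT = 321.48/32.22 = 9.977.
η_II = COP_actual/COP_Carnot = 5.000/9.977 = 0.5011.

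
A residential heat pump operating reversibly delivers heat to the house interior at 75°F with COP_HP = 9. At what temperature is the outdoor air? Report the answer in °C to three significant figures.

COP_HP = T_H/(T_H − T_C) gives T_H − T_C = T_H/COP.
With T_H = 297.04 K, T_C = 297.04 × (1 − 1/9) = 264.03 K.
Converting, 264.03 K = -9.12°C.

-9.12 °C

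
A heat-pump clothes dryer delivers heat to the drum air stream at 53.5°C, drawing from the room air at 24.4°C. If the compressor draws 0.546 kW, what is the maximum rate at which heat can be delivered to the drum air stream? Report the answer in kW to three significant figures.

6.13 kW

In absolute terms T_C = 297.55 K and T_H = 326.65 K, so ΔT = 29.10 K.
COP_Carnot = T_H/ΔT = 326.65/29.10 = 11.23.
Q̇_max = COP_Carnot × Ẇ = 11.23 × 0.5460 kW = 6.129 kW.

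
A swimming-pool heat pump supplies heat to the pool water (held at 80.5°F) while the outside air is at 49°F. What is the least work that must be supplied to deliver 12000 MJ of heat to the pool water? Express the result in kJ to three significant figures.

In absolute terms T_C = 282.59 K and T_H = 300.09 K, so ΔT = 17.50 K.
The reversible limit is COP_HP = T_H/ΔT = 17.15, so W_min = Q_H/COP = Q_H·ΔT/T_H.
W_min = 12000 × 17.50/300.09 = 699.8 MJ = 699800 kJ.

700000 kJ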